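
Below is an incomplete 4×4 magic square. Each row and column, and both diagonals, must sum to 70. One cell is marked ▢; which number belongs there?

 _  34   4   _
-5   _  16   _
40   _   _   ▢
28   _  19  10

The remaining cell in row 4 is (4,2) = 70 − 57 = 13.
Column 1 needs 70; the known cells sum to 63, so (1,1) = 7.
Column 3: 4 + 16 + 19 + ? = 70, so (3,3) = 31.
From main diagonal, 70 − (7 + 31 + 10) gives (2,2) = 22.
Row 1 needs 70; the known cells sum to 45, so (1,4) = 25.
Row 2 needs 70; the known cells sum to 33, so (2,4) = 37.
The remaining cell in column 2 is (3,2) = 70 − 69 = 1.
Using column 4: 25 + 37 + 10 + ? → (3,4) = 70 − 72 = -2.

-2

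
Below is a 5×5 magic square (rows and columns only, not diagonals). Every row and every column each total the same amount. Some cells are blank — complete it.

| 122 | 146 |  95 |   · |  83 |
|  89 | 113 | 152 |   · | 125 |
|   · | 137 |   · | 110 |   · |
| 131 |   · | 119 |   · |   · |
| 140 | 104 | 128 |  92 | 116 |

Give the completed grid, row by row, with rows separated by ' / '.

Row 5 is already complete: 140 + 104 + 128 + 92 + 116 = 580, so that is the magic constant.
From row 1, 580 − (122 + 146 + 95 + 83) gives (1,4) = 134.
Using row 2: 89 + 113 + 152 + 125 + ? → (2,4) = 580 − 479 = 101.
From column 1, 580 − (122 + 89 + 131 + 140) gives (3,1) = 98.
Column 2: 146 + 113 + 137 + 104 + ? = 580, so (4,2) = 80.
Column 3 must total 580; the given cells sum to 494, so (3,3) = 86.
Using column 4: 134 + 101 + 110 + 92 + ? → (4,4) = 580 − 437 = 143.
Row 3: 98 + 137 + 86 + 110 + ? = 580, so (3,5) = 149.
The remaining cell in row 4 is (4,5) = 580 − 473 = 107.

122 146 95 134 83 / 89 113 152 101 125 / 98 137 86 110 149 / 131 80 119 143 107 / 140 104 128 92 116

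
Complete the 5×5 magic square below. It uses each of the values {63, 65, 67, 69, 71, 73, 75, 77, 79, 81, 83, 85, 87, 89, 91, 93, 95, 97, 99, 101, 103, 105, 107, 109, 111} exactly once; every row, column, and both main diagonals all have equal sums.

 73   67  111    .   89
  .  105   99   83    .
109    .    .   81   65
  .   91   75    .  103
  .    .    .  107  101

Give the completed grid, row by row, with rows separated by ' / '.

73 67 111 95 89 / 71 105 99 83 77 / 109 93 87 81 65 / 97 91 75 69 103 / 85 79 63 107 101

The 25 entries sum to 2175, so each line sums to 2175/5 = 435.
From row 1, 435 − (73 + 67 + 111 + 89) gives (1,4) = 95.
Column 4 must total 435; the given cells sum to 366, so (4,4) = 69.
Using column 5: 89 + 65 + 103 + 101 + ? → (2,5) = 435 − 358 = 77.
Main diagonal needs 435; the known cells sum to 348, so (3,3) = 87.
Anti-diagonal: 89 + 83 + 87 + 91 + ? = 435, so (5,1) = 85.
From row 2, 435 − (105 + 99 + 83 + 77) gives (2,1) = 71.
Row 3 needs 435; the known cells sum to 342, so (3,2) = 93.
From row 4, 435 − (91 + 75 + 69 + 103) gives (4,1) = 97.
From column 2, 435 − (67 + 105 + 93 + 91) gives (5,2) = 79.
Using column 3: 111 + 99 + 87 + 75 + ? → (5,3) = 435 − 372 = 63.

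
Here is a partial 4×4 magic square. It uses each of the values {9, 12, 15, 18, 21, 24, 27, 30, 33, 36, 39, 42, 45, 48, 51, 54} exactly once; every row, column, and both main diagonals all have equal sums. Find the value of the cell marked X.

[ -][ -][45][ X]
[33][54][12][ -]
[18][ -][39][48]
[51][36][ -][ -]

The 16 entries sum to 504, so each line sums to 504/4 = 126.
Using row 2: 33 + 54 + 12 + ? → (2,4) = 126 − 99 = 27.
Using row 3: 18 + 39 + 48 + ? → (3,2) = 126 − 105 = 21.
Column 1 must total 126; the given cells sum to 102, so (1,1) = 24.
Using column 2: 54 + 21 + 36 + ? → (1,2) = 126 − 111 = 15.
Column 3 needs 126; the known cells sum to 96, so (4,3) = 30.
Using main diagonal: 24 + 54 + 39 + ? → (4,4) = 126 − 117 = 9.
Anti-diagonal: 12 + 21 + 51 + ? = 126, so (1,4) = 42.

42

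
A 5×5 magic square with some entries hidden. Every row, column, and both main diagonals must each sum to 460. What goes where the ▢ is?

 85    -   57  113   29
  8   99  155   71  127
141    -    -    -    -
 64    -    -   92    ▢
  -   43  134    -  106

148

The remaining cell in row 1 is (1,2) = 460 − 284 = 176.
Column 1 needs 460; the known cells sum to 298, so (5,1) = 162.
Using main diagonal: 85 + 99 + 92 + 106 + ? → (3,3) = 460 − 382 = 78.
Using anti-diagonal: 29 + 71 + 78 + 162 + ? → (4,2) = 460 − 340 = 120.
Using row 5: 162 + 43 + 134 + 106 + ? → (5,4) = 460 − 445 = 15.
Using column 2: 176 + 99 + 120 + 43 + ? → (3,2) = 460 − 438 = 22.
Column 3 must total 460; the given cells sum to 424, so (4,3) = 36.
Column 4 must total 460; the given cells sum to 291, so (3,4) = 169.
From row 3, 460 − (141 + 22 + 78 + 169) gives (3,5) = 50.
From row 4, 460 − (64 + 120 + 36 + 92) gives (4,5) = 148.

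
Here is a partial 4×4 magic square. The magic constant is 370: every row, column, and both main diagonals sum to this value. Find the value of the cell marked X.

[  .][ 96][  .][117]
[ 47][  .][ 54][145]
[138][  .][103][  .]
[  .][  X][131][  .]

61

Row 2 needs 370; the known cells sum to 246, so (2,2) = 124.
Column 3 must total 370; the given cells sum to 288, so (1,3) = 82.
Row 1: 96 + 82 + 117 + ? = 370, so (1,1) = 75.
Using column 1: 75 + 47 + 138 + ? → (4,1) = 370 − 260 = 110.
Using main diagonal: 75 + 124 + 103 + ? → (4,4) = 370 − 302 = 68.
Using anti-diagonal: 117 + 54 + 110 + ? → (3,2) = 370 − 281 = 89.
Row 3 needs 370; the known cells sum to 330, so (3,4) = 40.
The remaining cell in row 4 is (4,2) = 370 − 309 = 61.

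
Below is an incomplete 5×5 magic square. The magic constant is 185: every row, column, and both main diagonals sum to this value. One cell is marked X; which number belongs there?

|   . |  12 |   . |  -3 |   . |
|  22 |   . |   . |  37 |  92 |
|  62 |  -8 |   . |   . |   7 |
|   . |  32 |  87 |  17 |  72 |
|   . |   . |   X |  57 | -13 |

2

The remaining cell in row 4 is (4,1) = 185 − 208 = -23.
Column 4 must total 185; the given cells sum to 108, so (3,4) = 77.
Column 5: 92 + 7 + 72 + (-13) + ? = 185, so (1,5) = 27.
Row 3: 62 + (-8) + 77 + 7 + ? = 185, so (3,3) = 47.
Using anti-diagonal: 27 + 37 + 47 + 32 + ? → (5,1) = 185 − 143 = 42.
Using column 1: 22 + 62 + (-23) + 42 + ? → (1,1) = 185 − 103 = 82.
Main diagonal must total 185; the given cells sum to 133, so (2,2) = 52.
Using row 1: 82 + 12 + (-3) + 27 + ? → (1,3) = 185 − 118 = 67.
The remaining cell in row 2 is (2,3) = 185 − 203 = -18.
Column 2 must total 185; the given cells sum to 88, so (5,2) = 97.
Column 3 must total 185; the given cells sum to 183, so (5,3) = 2.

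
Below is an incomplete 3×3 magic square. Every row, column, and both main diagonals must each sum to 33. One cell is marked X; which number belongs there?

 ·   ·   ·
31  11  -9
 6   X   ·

Column 1 needs 33; the known cells sum to 37, so (1,1) = -4.
Main diagonal must total 33; the given cells sum to 7, so (3,3) = 26.
From anti-diagonal, 33 − (11 + 6) gives (1,3) = 16.
Row 1 must total 33; the given cells sum to 12, so (1,2) = 21.
Row 3: 6 + 26 + ? = 33, so (3,2) = 1.

1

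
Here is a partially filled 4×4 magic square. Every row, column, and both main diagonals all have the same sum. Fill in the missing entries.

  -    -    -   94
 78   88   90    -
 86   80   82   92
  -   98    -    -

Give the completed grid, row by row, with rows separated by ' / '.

100 74 72 94 / 78 88 90 84 / 86 80 82 92 / 76 98 96 70

Row 3 is already complete: 86 + 80 + 82 + 92 = 340, so that is the magic constant.
Row 2 must total 340; the given cells sum to 256, so (2,4) = 84.
Column 2 needs 340; the known cells sum to 266, so (1,2) = 74.
Column 4 needs 340; the known cells sum to 270, so (4,4) = 70.
Main diagonal needs 340; the known cells sum to 240, so (1,1) = 100.
Using anti-diagonal: 94 + 90 + 80 + ? → (4,1) = 340 − 264 = 76.
Row 1: 100 + 74 + 94 + ? = 340, so (1,3) = 72.
From row 4, 340 − (76 + 98 + 70) gives (4,3) = 96.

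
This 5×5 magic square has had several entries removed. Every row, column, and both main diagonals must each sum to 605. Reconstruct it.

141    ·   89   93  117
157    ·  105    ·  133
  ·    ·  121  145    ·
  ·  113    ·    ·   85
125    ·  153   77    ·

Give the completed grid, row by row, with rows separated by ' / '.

Row 1 must total 605; the given cells sum to 440, so (1,2) = 165.
Using column 3: 89 + 105 + 121 + 153 + ? → (4,3) = 605 − 468 = 137.
Anti-diagonal: 117 + 121 + 113 + 125 + ? = 605, so (2,4) = 129.
Using row 2: 157 + 105 + 129 + 133 + ? → (2,2) = 605 − 524 = 81.
Using column 4: 93 + 129 + 145 + 77 + ? → (4,4) = 605 − 444 = 161.
Using main diagonal: 141 + 81 + 121 + 161 + ? → (5,5) = 605 − 504 = 101.
The remaining cell in row 4 is (4,1) = 605 − 496 = 109.
Row 5 needs 605; the known cells sum to 456, so (5,2) = 149.
From column 1, 605 − (141 + 157 + 109 + 125) gives (3,1) = 73.
The remaining cell in column 2 is (3,2) = 605 − 508 = 97.
Column 5 needs 605; the known cells sum to 436, so (3,5) = 169.

141 165 89 93 117 / 157 81 105 129 133 / 73 97 121 145 169 / 109 113 137 161 85 / 125 149 153 77 101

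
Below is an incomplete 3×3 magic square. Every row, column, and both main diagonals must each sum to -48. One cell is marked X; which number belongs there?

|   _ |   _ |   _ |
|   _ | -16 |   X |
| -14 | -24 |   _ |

Row 3 needs -48; the known cells sum to -38, so (3,3) = -10.
Column 2 needs -48; the known cells sum to -40, so (1,2) = -8.
From main diagonal, -48 − (-16 + (-10)) gives (1,1) = -22.
From anti-diagonal, -48 − (-16 + (-14)) gives (1,3) = -18.
The remaining cell in column 1 is (2,1) = -48 − (-36) = -12.
From column 3, -48 − (-18 + (-10)) gives (2,3) = -20.

-20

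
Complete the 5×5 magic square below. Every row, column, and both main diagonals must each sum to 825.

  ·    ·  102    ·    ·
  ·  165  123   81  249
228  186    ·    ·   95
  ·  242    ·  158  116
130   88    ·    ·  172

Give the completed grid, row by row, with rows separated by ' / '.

151 144 102 235 193 / 207 165 123 81 249 / 228 186 179 137 95 / 109 242 200 158 116 / 130 88 221 214 172

The remaining cell in row 2 is (2,1) = 825 − 618 = 207.
Column 2: 165 + 186 + 242 + 88 + ? = 825, so (1,2) = 144.
Column 5 needs 825; the known cells sum to 632, so (1,5) = 193.
Anti-diagonal: 193 + 81 + 242 + 130 + ? = 825, so (3,3) = 179.
Row 3: 228 + 186 + 179 + 95 + ? = 825, so (3,4) = 137.
Main diagonal needs 825; the known cells sum to 674, so (1,1) = 151.
Row 1: 151 + 144 + 102 + 193 + ? = 825, so (1,4) = 235.
Column 1 needs 825; the known cells sum to 716, so (4,1) = 109.
Column 4 must total 825; the given cells sum to 611, so (5,4) = 214.
From row 4, 825 − (109 + 242 + 158 + 116) gives (4,3) = 200.
From row 5, 825 − (130 + 88 + 214 + 172) gives (5,3) = 221.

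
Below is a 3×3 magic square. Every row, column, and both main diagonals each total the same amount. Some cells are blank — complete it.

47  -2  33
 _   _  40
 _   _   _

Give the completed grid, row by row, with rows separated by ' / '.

47 -2 33 / 12 26 40 / 19 54 5

Row 1 is already complete: 47 + -2 + 33 = 78, so that is the magic constant.
Column 3 must total 78; the given cells sum to 73, so (3,3) = 5.
Using main diagonal: 47 + 5 + ? → (2,2) = 78 − 52 = 26.
Anti-diagonal needs 78; the known cells sum to 59, so (3,1) = 19.
Row 2: 26 + 40 + ? = 78, so (2,1) = 12.
Using row 3: 19 + 5 + ? → (3,2) = 78 − 24 = 54.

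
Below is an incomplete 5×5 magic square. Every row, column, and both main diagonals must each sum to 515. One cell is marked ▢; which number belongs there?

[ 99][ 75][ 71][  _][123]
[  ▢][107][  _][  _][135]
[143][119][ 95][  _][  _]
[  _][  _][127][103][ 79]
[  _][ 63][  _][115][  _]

131

Row 1: 99 + 75 + 71 + 123 + ? = 515, so (1,4) = 147.
Column 2 must total 515; the given cells sum to 364, so (4,2) = 151.
The remaining cell in main diagonal is (5,5) = 515 − 404 = 111.
The remaining cell in row 4 is (4,1) = 515 − 460 = 55.
Column 5 needs 515; the known cells sum to 448, so (3,5) = 67.
Row 3 needs 515; the known cells sum to 424, so (3,4) = 91.
Column 4 must total 515; the given cells sum to 456, so (2,4) = 59.
Anti-diagonal: 123 + 59 + 95 + 151 + ? = 515, so (5,1) = 87.
Using row 5: 87 + 63 + 115 + 111 + ? → (5,3) = 515 − 376 = 139.
From column 1, 515 − (99 + 143 + 55 + 87) gives (2,1) = 131.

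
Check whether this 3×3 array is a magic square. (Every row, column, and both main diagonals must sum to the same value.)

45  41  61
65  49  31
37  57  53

Row 1: 45 + 41 + 61 = 147.
Row 2: 65 + 49 + 31 = 145.
Row 3: 37 + 57 + 53 = 147.
Column 1: 45 + 65 + 37 = 147.
Column 2: 41 + 49 + 57 = 147.
Column 3: 61 + 31 + 53 = 145.
Main diagonal: 45 + 49 + 53 = 147.
Anti-diagonal: 61 + 49 + 37 = 147.

No — row 2 sums to 145 but row 3 sums to 147.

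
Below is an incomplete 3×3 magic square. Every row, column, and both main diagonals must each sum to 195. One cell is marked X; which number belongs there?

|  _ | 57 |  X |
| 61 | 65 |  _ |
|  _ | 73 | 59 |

67

Using row 2: 61 + 65 + ? → (2,3) = 195 − 126 = 69.
Row 3 needs 195; the known cells sum to 132, so (3,1) = 63.
Column 1 needs 195; the known cells sum to 124, so (1,1) = 71.
Column 3: 69 + 59 + ? = 195, so (1,3) = 67.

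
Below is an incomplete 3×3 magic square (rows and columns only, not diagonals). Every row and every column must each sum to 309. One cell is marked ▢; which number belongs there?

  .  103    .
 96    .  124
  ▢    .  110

82

Row 2 must total 309; the given cells sum to 220, so (2,2) = 89.
Column 2: 103 + 89 + ? = 309, so (3,2) = 117.
The remaining cell in column 3 is (1,3) = 309 − 234 = 75.
Using row 1: 103 + 75 + ? → (1,1) = 309 − 178 = 131.
Using row 3: 117 + 110 + ? → (3,1) = 309 − 227 = 82.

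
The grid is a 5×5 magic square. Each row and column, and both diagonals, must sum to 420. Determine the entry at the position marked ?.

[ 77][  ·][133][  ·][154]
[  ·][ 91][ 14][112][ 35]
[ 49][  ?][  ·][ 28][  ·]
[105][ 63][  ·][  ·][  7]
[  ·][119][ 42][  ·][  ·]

From row 2, 420 − (91 + 14 + 112 + 35) gives (2,1) = 168.
Column 1 needs 420; the known cells sum to 399, so (5,1) = 21.
Anti-diagonal must total 420; the given cells sum to 350, so (3,3) = 70.
From column 3, 420 − (133 + 14 + 70 + 42) gives (4,3) = 161.
Row 4 needs 420; the known cells sum to 336, so (4,4) = 84.
The remaining cell in main diagonal is (5,5) = 420 − 322 = 98.
Row 5 needs 420; the known cells sum to 280, so (5,4) = 140.
Column 4: 112 + 28 + 84 + 140 + ? = 420, so (1,4) = 56.
Column 5: 154 + 35 + 7 + 98 + ? = 420, so (3,5) = 126.
The remaining cell in row 1 is (1,2) = 420 − 420 = 0.
From row 3, 420 − (49 + 70 + 28 + 126) gives (3,2) = 147.

147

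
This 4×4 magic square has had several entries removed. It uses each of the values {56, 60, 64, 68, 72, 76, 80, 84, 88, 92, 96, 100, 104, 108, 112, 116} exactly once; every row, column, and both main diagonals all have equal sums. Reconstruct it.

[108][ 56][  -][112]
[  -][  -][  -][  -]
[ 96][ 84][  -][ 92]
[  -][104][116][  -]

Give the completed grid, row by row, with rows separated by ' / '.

The 16 entries sum to 1376, so each line sums to 1376/4 = 344.
From row 1, 344 − (108 + 56 + 112) gives (1,3) = 68.
From row 3, 344 − (96 + 84 + 92) gives (3,3) = 72.
Column 2: 56 + 84 + 104 + ? = 344, so (2,2) = 100.
The remaining cell in column 3 is (2,3) = 344 − 256 = 88.
Main diagonal needs 344; the known cells sum to 280, so (4,4) = 64.
Anti-diagonal must total 344; the given cells sum to 284, so (4,1) = 60.
Using column 1: 108 + 96 + 60 + ? → (2,1) = 344 − 264 = 80.
Column 4 needs 344; the known cells sum to 268, so (2,4) = 76.

108 56 68 112 / 80 100 88 76 / 96 84 72 92 / 60 104 116 64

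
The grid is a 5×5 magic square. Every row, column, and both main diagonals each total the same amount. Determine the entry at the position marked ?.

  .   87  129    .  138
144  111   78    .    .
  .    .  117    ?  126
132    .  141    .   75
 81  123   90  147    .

Column 3 is complete and sums to 555; that is the magic constant.
The remaining cell in row 5 is (5,5) = 555 − 441 = 114.
Column 5: 138 + 126 + 75 + 114 + ? = 555, so (2,5) = 102.
Row 2: 144 + 111 + 78 + 102 + ? = 555, so (2,4) = 120.
The remaining cell in anti-diagonal is (4,2) = 555 − 456 = 99.
Row 4: 132 + 99 + 141 + 75 + ? = 555, so (4,4) = 108.
Column 2 needs 555; the known cells sum to 420, so (3,2) = 135.
From main diagonal, 555 − (111 + 117 + 108 + 114) gives (1,1) = 105.
From row 1, 555 − (105 + 87 + 129 + 138) gives (1,4) = 96.
Using column 1: 105 + 144 + 132 + 81 + ? → (3,1) = 555 − 462 = 93.
Column 4 needs 555; the known cells sum to 471, so (3,4) = 84.

84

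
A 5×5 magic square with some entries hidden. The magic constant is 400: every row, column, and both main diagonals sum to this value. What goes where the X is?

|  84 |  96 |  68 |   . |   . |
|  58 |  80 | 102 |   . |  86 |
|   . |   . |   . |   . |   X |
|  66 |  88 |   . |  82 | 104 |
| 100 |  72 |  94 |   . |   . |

70

Using row 2: 58 + 80 + 102 + 86 + ? → (2,4) = 400 − 326 = 74.
The remaining cell in row 4 is (4,3) = 400 − 340 = 60.
Column 1: 84 + 58 + 66 + 100 + ? = 400, so (3,1) = 92.
Column 2: 96 + 80 + 88 + 72 + ? = 400, so (3,2) = 64.
The remaining cell in column 3 is (3,3) = 400 − 324 = 76.
From main diagonal, 400 − (84 + 80 + 76 + 82) gives (5,5) = 78.
Using anti-diagonal: 74 + 76 + 88 + 100 + ? → (1,5) = 400 − 338 = 62.
From row 1, 400 − (84 + 96 + 68 + 62) gives (1,4) = 90.
Row 5 needs 400; the known cells sum to 344, so (5,4) = 56.
Column 4 must total 400; the given cells sum to 302, so (3,4) = 98.
Column 5 must total 400; the given cells sum to 330, so (3,5) = 70.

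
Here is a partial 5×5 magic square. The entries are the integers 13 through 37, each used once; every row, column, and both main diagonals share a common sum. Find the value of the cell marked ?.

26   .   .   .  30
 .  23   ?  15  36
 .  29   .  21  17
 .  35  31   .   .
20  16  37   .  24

The entries are 13 through 37, which sum to 625, so each line sums to 625/5 = 125.
Row 5 must total 125; the given cells sum to 97, so (5,4) = 28.
Column 2: 23 + 29 + 35 + 16 + ? = 125, so (1,2) = 22.
Column 5 needs 125; the known cells sum to 107, so (4,5) = 18.
Anti-diagonal must total 125; the given cells sum to 100, so (3,3) = 25.
The remaining cell in row 3 is (3,1) = 125 − 92 = 33.
Main diagonal: 26 + 23 + 25 + 24 + ? = 125, so (4,4) = 27.
From row 4, 125 − (35 + 31 + 27 + 18) gives (4,1) = 14.
The remaining cell in column 1 is (2,1) = 125 − 93 = 32.
Using column 4: 15 + 21 + 27 + 28 + ? → (1,4) = 125 − 91 = 34.
Row 1: 26 + 22 + 34 + 30 + ? = 125, so (1,3) = 13.
The remaining cell in row 2 is (2,3) = 125 − 106 = 19.

19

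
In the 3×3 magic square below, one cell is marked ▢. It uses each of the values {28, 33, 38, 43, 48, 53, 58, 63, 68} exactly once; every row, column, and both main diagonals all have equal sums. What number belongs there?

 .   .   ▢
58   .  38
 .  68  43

63

The 9 entries sum to 432, so each line sums to 432/3 = 144.
Row 2 needs 144; the known cells sum to 96, so (2,2) = 48.
Using row 3: 68 + 43 + ? → (3,1) = 144 − 111 = 33.
Column 1 must total 144; the given cells sum to 91, so (1,1) = 53.
Column 2: 48 + 68 + ? = 144, so (1,2) = 28.
Using column 3: 38 + 43 + ? → (1,3) = 144 − 81 = 63.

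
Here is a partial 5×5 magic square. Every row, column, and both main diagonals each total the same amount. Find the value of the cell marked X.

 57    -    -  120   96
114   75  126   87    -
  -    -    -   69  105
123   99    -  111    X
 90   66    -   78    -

Column 4 is complete and sums to 465; that is the magic constant.
Row 2 needs 465; the known cells sum to 402, so (2,5) = 63.
From column 1, 465 − (57 + 114 + 123 + 90) gives (3,1) = 81.
Anti-diagonal: 96 + 87 + 99 + 90 + ? = 465, so (3,3) = 93.
From row 3, 465 − (81 + 93 + 69 + 105) gives (3,2) = 117.
Column 2 needs 465; the known cells sum to 357, so (1,2) = 108.
Main diagonal must total 465; the given cells sum to 336, so (5,5) = 129.
The remaining cell in row 1 is (1,3) = 465 − 381 = 84.
Row 5 must total 465; the given cells sum to 363, so (5,3) = 102.
The remaining cell in column 3 is (4,3) = 465 − 405 = 60.
The remaining cell in column 5 is (4,5) = 465 − 393 = 72.

72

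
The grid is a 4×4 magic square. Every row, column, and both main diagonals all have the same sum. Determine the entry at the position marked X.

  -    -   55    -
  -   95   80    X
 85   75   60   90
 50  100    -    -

Row 3 is complete and sums to 310; that is the magic constant.
The remaining cell in column 2 is (1,2) = 310 − 270 = 40.
Using column 3: 55 + 80 + 60 + ? → (4,3) = 310 − 195 = 115.
From anti-diagonal, 310 − (80 + 75 + 50) gives (1,4) = 105.
The remaining cell in row 1 is (1,1) = 310 − 200 = 110.
Using row 4: 50 + 100 + 115 + ? → (4,4) = 310 − 265 = 45.
Column 1 needs 310; the known cells sum to 245, so (2,1) = 65.
From column 4, 310 − (105 + 90 + 45) gives (2,4) = 70.

70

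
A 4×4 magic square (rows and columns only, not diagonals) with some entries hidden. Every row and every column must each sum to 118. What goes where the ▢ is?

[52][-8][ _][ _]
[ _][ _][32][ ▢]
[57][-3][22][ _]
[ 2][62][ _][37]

12

Row 3 needs 118; the known cells sum to 76, so (3,4) = 42.
Using row 4: 2 + 62 + 37 + ? → (4,3) = 118 − 101 = 17.
The remaining cell in column 1 is (2,1) = 118 − 111 = 7.
The remaining cell in column 2 is (2,2) = 118 − 51 = 67.
The remaining cell in column 3 is (1,3) = 118 − 71 = 47.
From row 1, 118 − (52 + (-8) + 47) gives (1,4) = 27.
From row 2, 118 − (7 + 67 + 32) gives (2,4) = 12.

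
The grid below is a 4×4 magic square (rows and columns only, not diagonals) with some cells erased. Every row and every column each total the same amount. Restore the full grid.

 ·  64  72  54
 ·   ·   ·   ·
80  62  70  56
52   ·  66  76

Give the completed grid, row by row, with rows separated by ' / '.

78 64 72 54 / 58 68 60 82 / 80 62 70 56 / 52 74 66 76

Row 3 is already complete: 80 + 62 + 70 + 56 = 268, so that is the magic constant.
Row 1: 64 + 72 + 54 + ? = 268, so (1,1) = 78.
Using row 4: 52 + 66 + 76 + ? → (4,2) = 268 − 194 = 74.
From column 1, 268 − (78 + 80 + 52) gives (2,1) = 58.
Column 2: 64 + 62 + 74 + ? = 268, so (2,2) = 68.
The remaining cell in column 3 is (2,3) = 268 − 208 = 60.
Column 4 must total 268; the given cells sum to 186, so (2,4) = 82.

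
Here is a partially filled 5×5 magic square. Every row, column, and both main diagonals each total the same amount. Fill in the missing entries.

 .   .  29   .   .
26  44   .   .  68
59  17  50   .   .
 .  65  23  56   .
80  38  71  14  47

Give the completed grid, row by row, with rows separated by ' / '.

Row 5 is already complete: 80 + 38 + 71 + 14 + 47 = 250, so that is the magic constant.
The remaining cell in column 2 is (1,2) = 250 − 164 = 86.
From column 3, 250 − (29 + 50 + 23 + 71) gives (2,3) = 77.
Main diagonal needs 250; the known cells sum to 197, so (1,1) = 53.
Row 2 must total 250; the given cells sum to 215, so (2,4) = 35.
From column 1, 250 − (53 + 26 + 59 + 80) gives (4,1) = 32.
Using anti-diagonal: 35 + 50 + 65 + 80 + ? → (1,5) = 250 − 230 = 20.
The remaining cell in row 1 is (1,4) = 250 − 188 = 62.
From row 4, 250 − (32 + 65 + 23 + 56) gives (4,5) = 74.
The remaining cell in column 4 is (3,4) = 250 − 167 = 83.
The remaining cell in column 5 is (3,5) = 250 − 209 = 41.

53 86 29 62 20 / 26 44 77 35 68 / 59 17 50 83 41 / 32 65 23 56 74 / 80 38 71 14 47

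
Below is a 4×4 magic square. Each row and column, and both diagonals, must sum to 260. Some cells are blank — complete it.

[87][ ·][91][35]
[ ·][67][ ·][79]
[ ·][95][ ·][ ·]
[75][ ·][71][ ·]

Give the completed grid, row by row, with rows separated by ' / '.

Using row 1: 87 + 91 + 35 + ? → (1,2) = 260 − 213 = 47.
Using column 2: 47 + 67 + 95 + ? → (4,2) = 260 − 209 = 51.
Using anti-diagonal: 35 + 95 + 75 + ? → (2,3) = 260 − 205 = 55.
The remaining cell in row 2 is (2,1) = 260 − 201 = 59.
Row 4 must total 260; the given cells sum to 197, so (4,4) = 63.
Column 1: 87 + 59 + 75 + ? = 260, so (3,1) = 39.
Using column 3: 91 + 55 + 71 + ? → (3,3) = 260 − 217 = 43.
Using column 4: 35 + 79 + 63 + ? → (3,4) = 260 − 177 = 83.

87 47 91 35 / 59 67 55 79 / 39 95 43 83 / 75 51 71 63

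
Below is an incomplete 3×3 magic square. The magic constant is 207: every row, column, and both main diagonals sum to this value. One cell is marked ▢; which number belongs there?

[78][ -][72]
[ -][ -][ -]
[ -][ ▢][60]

The remaining cell in row 1 is (1,2) = 207 − 150 = 57.
Column 3: 72 + 60 + ? = 207, so (2,3) = 75.
Main diagonal: 78 + 60 + ? = 207, so (2,2) = 69.
From anti-diagonal, 207 − (72 + 69) gives (3,1) = 66.
The remaining cell in row 2 is (2,1) = 207 − 144 = 63.
Using row 3: 66 + 60 + ? → (3,2) = 207 − 126 = 81.

81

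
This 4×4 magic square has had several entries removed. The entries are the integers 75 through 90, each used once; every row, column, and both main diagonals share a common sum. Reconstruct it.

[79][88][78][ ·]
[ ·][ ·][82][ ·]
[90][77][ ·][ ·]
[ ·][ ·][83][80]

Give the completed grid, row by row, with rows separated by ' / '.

The entries are 75 through 90, which sum to 1320, so each line sums to 1320/4 = 330.
The remaining cell in row 1 is (1,4) = 330 − 245 = 85.
Column 3: 78 + 82 + 83 + ? = 330, so (3,3) = 87.
Main diagonal needs 330; the known cells sum to 246, so (2,2) = 84.
Anti-diagonal needs 330; the known cells sum to 244, so (4,1) = 86.
Using row 3: 90 + 77 + 87 + ? → (3,4) = 330 − 254 = 76.
The remaining cell in row 4 is (4,2) = 330 − 249 = 81.
Column 1: 79 + 90 + 86 + ? = 330, so (2,1) = 75.
Column 4: 85 + 76 + 80 + ? = 330, so (2,4) = 89.

79 88 78 85 / 75 84 82 89 / 90 77 87 76 / 86 81 83 80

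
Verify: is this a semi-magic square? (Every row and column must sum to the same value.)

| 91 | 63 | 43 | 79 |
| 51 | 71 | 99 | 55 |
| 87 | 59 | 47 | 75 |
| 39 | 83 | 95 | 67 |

Row 1: 91 + 63 + 43 + 79 = 276.
Row 2: 51 + 71 + 99 + 55 = 276.
Row 3: 87 + 59 + 47 + 75 = 268.
Row 4: 39 + 83 + 95 + 67 = 284.
Column 1: 91 + 51 + 87 + 39 = 268.
Column 2: 63 + 71 + 59 + 83 = 276.
Column 3: 43 + 99 + 47 + 95 = 284.
Column 4: 79 + 55 + 75 + 67 = 276.

No — column 1 sums to 268 but row 1 sums to 276.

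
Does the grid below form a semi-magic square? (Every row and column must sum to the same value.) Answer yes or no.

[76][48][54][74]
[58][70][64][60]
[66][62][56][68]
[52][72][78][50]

Yes

Row 1: 76 + 48 + 54 + 74 = 252.
Row 2: 58 + 70 + 64 + 60 = 252.
Row 3: 66 + 62 + 56 + 68 = 252.
Row 4: 52 + 72 + 78 + 50 = 252.
Column 1: 76 + 58 + 66 + 52 = 252.
Column 2: 48 + 70 + 62 + 72 = 252.
Column 3: 54 + 64 + 56 + 78 = 252.
Column 4: 74 + 60 + 68 + 50 = 252.
All lines sum to 252.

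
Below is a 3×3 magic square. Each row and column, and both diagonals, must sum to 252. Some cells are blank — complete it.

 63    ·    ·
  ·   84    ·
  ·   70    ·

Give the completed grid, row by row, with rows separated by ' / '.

Using column 2: 84 + 70 + ? → (1,2) = 252 − 154 = 98.
Main diagonal: 63 + 84 + ? = 252, so (3,3) = 105.
From row 1, 252 − (63 + 98) gives (1,3) = 91.
The remaining cell in row 3 is (3,1) = 252 − 175 = 77.
Using column 1: 63 + 77 + ? → (2,1) = 252 − 140 = 112.
Column 3 needs 252; the known cells sum to 196, so (2,3) = 56.

63 98 91 / 112 84 56 / 77 70 105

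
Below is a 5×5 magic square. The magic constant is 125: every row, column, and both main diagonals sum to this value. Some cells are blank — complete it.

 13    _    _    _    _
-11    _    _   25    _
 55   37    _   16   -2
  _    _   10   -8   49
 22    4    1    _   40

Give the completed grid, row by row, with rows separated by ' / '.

Row 3: 55 + 37 + 16 + (-2) + ? = 125, so (3,3) = 19.
Row 5 must total 125; the given cells sum to 67, so (5,4) = 58.
Using column 1: 13 + (-11) + 55 + 22 + ? → (4,1) = 125 − 79 = 46.
From column 4, 125 − (25 + 16 + (-8) + 58) gives (1,4) = 34.
From main diagonal, 125 − (13 + 19 + (-8) + 40) gives (2,2) = 61.
Using row 4: 46 + 10 + (-8) + 49 + ? → (4,2) = 125 − 97 = 28.
Using column 2: 61 + 37 + 28 + 4 + ? → (1,2) = 125 − 130 = -5.
Anti-diagonal: 25 + 19 + 28 + 22 + ? = 125, so (1,5) = 31.
Row 1 needs 125; the known cells sum to 73, so (1,3) = 52.
Column 3 needs 125; the known cells sum to 82, so (2,3) = 43.
Column 5 needs 125; the known cells sum to 118, so (2,5) = 7.

13 -5 52 34 31 / -11 61 43 25 7 / 55 37 19 16 -2 / 46 28 10 -8 49 / 22 4 1 58 40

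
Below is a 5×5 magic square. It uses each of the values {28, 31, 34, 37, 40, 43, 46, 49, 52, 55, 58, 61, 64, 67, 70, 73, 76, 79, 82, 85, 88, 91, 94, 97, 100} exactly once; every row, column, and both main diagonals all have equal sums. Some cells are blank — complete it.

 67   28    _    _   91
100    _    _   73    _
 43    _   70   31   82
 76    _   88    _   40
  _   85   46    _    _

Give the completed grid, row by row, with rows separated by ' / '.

67 28 79 55 91 / 100 61 37 73 49 / 43 94 70 31 82 / 76 52 88 64 40 / 34 85 46 97 58

The 25 entries sum to 1600, so each line sums to 1600/5 = 320.
From row 3, 320 − (43 + 70 + 31 + 82) gives (3,2) = 94.
Column 1 must total 320; the given cells sum to 286, so (5,1) = 34.
From anti-diagonal, 320 − (91 + 73 + 70 + 34) gives (4,2) = 52.
Using row 4: 76 + 52 + 88 + 40 + ? → (4,4) = 320 − 256 = 64.
The remaining cell in column 2 is (2,2) = 320 − 259 = 61.
Using main diagonal: 67 + 61 + 70 + 64 + ? → (5,5) = 320 − 262 = 58.
Using row 5: 34 + 85 + 46 + 58 + ? → (5,4) = 320 − 223 = 97.
Column 4 needs 320; the known cells sum to 265, so (1,4) = 55.
Column 5 needs 320; the known cells sum to 271, so (2,5) = 49.
Row 1 needs 320; the known cells sum to 241, so (1,3) = 79.
Row 2 must total 320; the given cells sum to 283, so (2,3) = 37.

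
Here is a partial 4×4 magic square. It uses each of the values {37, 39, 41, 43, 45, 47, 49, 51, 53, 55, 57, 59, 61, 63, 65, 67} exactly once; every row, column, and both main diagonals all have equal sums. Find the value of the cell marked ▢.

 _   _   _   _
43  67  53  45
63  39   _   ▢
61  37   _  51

57

The 16 entries sum to 832, so each line sums to 832/4 = 208.
Row 4: 61 + 37 + 51 + ? = 208, so (4,3) = 59.
From column 1, 208 − (43 + 63 + 61) gives (1,1) = 41.
The remaining cell in column 2 is (1,2) = 208 − 143 = 65.
From main diagonal, 208 − (41 + 67 + 51) gives (3,3) = 49.
Anti-diagonal must total 208; the given cells sum to 153, so (1,4) = 55.
Row 1: 41 + 65 + 55 + ? = 208, so (1,3) = 47.
Using row 3: 63 + 39 + 49 + ? → (3,4) = 208 − 151 = 57.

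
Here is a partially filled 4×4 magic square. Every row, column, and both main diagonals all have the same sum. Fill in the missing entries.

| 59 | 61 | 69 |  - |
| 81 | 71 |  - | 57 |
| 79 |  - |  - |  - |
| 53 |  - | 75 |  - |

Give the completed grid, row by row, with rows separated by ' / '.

Column 1 is already complete: 59 + 81 + 79 + 53 = 272, so that is the magic constant.
From row 1, 272 − (59 + 61 + 69) gives (1,4) = 83.
Row 2 must total 272; the given cells sum to 209, so (2,3) = 63.
Column 3 needs 272; the known cells sum to 207, so (3,3) = 65.
Main diagonal must total 272; the given cells sum to 195, so (4,4) = 77.
Anti-diagonal must total 272; the given cells sum to 199, so (3,2) = 73.
The remaining cell in row 3 is (3,4) = 272 − 217 = 55.
Row 4 needs 272; the known cells sum to 205, so (4,2) = 67.

59 61 69 83 / 81 71 63 57 / 79 73 65 55 / 53 67 75 77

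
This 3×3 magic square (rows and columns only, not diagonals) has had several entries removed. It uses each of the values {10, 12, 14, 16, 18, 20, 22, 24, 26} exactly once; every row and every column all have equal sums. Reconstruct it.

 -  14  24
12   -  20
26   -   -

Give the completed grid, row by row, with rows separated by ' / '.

16 14 24 / 12 22 20 / 26 18 10

The 9 entries sum to 162, so each line sums to 162/3 = 54.
From row 1, 54 − (14 + 24) gives (1,1) = 16.
From row 2, 54 − (12 + 20) gives (2,2) = 22.
From column 2, 54 − (14 + 22) gives (3,2) = 18.
Column 3: 24 + 20 + ? = 54, so (3,3) = 10.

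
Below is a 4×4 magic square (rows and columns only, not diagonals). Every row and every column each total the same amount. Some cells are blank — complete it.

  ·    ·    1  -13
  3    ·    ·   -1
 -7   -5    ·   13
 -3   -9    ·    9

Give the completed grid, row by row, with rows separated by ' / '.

15 5 1 -13 / 3 17 -11 -1 / -7 -5 7 13 / -3 -9 11 9

Column 4 is already complete: -13 + -1 + 13 + 9 = 8, so that is the magic constant.
The remaining cell in row 3 is (3,3) = 8 − 1 = 7.
Row 4 needs 8; the known cells sum to -3, so (4,3) = 11.
Column 1 needs 8; the known cells sum to -7, so (1,1) = 15.
Column 3 needs 8; the known cells sum to 19, so (2,3) = -11.
Using row 1: 15 + 1 + (-13) + ? → (1,2) = 8 − 3 = 5.
Using row 2: 3 + (-11) + (-1) + ? → (2,2) = 8 − (-9) = 17.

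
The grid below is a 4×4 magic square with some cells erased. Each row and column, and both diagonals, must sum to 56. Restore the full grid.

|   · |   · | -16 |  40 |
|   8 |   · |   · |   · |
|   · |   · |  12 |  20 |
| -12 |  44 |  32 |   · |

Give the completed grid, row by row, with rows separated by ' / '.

36 -4 -16 40 / 8 16 28 4 / 24 0 12 20 / -12 44 32 -8

Row 4: -12 + 44 + 32 + ? = 56, so (4,4) = -8.
Column 3: -16 + 12 + 32 + ? = 56, so (2,3) = 28.
Column 4 needs 56; the known cells sum to 52, so (2,4) = 4.
Using anti-diagonal: 40 + 28 + (-12) + ? → (3,2) = 56 − 56 = 0.
Row 2 needs 56; the known cells sum to 40, so (2,2) = 16.
From row 3, 56 − (0 + 12 + 20) gives (3,1) = 24.
The remaining cell in column 1 is (1,1) = 56 − 20 = 36.
Column 2: 16 + 0 + 44 + ? = 56, so (1,2) = -4.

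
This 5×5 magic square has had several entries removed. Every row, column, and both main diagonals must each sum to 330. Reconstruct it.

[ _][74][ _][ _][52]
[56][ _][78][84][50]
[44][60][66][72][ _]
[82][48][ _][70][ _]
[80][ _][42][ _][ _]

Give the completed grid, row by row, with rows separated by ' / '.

68 74 90 46 52 / 56 62 78 84 50 / 44 60 66 72 88 / 82 48 54 70 76 / 80 86 42 58 64

Using row 2: 56 + 78 + 84 + 50 + ? → (2,2) = 330 − 268 = 62.
Using row 3: 44 + 60 + 66 + 72 + ? → (3,5) = 330 − 242 = 88.
Column 1: 56 + 44 + 82 + 80 + ? = 330, so (1,1) = 68.
Column 2 must total 330; the given cells sum to 244, so (5,2) = 86.
Using main diagonal: 68 + 62 + 66 + 70 + ? → (5,5) = 330 − 266 = 64.
Using row 5: 80 + 86 + 42 + 64 + ? → (5,4) = 330 − 272 = 58.
Using column 4: 84 + 72 + 70 + 58 + ? → (1,4) = 330 − 284 = 46.
Column 5: 52 + 50 + 88 + 64 + ? = 330, so (4,5) = 76.
The remaining cell in row 1 is (1,3) = 330 − 240 = 90.
From row 4, 330 − (82 + 48 + 70 + 76) gives (4,3) = 54.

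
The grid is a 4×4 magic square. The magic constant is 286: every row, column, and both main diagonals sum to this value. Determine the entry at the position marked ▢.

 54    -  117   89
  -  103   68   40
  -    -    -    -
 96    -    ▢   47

19

From row 1, 286 − (54 + 117 + 89) gives (1,2) = 26.
Row 2 needs 286; the known cells sum to 211, so (2,1) = 75.
Column 1 needs 286; the known cells sum to 225, so (3,1) = 61.
Column 4 needs 286; the known cells sum to 176, so (3,4) = 110.
Main diagonal: 54 + 103 + 47 + ? = 286, so (3,3) = 82.
From anti-diagonal, 286 − (89 + 68 + 96) gives (3,2) = 33.
Column 2 must total 286; the given cells sum to 162, so (4,2) = 124.
Column 3 needs 286; the known cells sum to 267, so (4,3) = 19.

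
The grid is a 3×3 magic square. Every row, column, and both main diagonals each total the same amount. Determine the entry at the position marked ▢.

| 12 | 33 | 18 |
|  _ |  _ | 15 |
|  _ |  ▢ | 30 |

Column 3 is complete and sums to 63; that is the magic constant.
Using main diagonal: 12 + 30 + ? → (2,2) = 63 − 42 = 21.
Anti-diagonal: 18 + 21 + ? = 63, so (3,1) = 24.
Row 2 needs 63; the known cells sum to 36, so (2,1) = 27.
Row 3 must total 63; the given cells sum to 54, so (3,2) = 9.

9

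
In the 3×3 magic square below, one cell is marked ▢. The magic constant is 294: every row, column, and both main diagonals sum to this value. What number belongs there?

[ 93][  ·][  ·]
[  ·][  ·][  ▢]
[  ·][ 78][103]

Row 3 needs 294; the known cells sum to 181, so (3,1) = 113.
Column 1 must total 294; the given cells sum to 206, so (2,1) = 88.
The remaining cell in main diagonal is (2,2) = 294 − 196 = 98.
Anti-diagonal must total 294; the given cells sum to 211, so (1,3) = 83.
From row 1, 294 − (93 + 83) gives (1,2) = 118.
The remaining cell in row 2 is (2,3) = 294 − 186 = 108.

108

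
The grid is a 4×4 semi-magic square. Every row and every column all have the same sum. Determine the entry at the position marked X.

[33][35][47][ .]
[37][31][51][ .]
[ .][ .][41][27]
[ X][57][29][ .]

43

Column 3 is complete and sums to 168; that is the magic constant.
The remaining cell in row 1 is (1,4) = 168 − 115 = 53.
Row 2: 37 + 31 + 51 + ? = 168, so (2,4) = 49.
From column 2, 168 − (35 + 31 + 57) gives (3,2) = 45.
Column 4 must total 168; the given cells sum to 129, so (4,4) = 39.
Using row 3: 45 + 41 + 27 + ? → (3,1) = 168 − 113 = 55.
Row 4: 57 + 29 + 39 + ? = 168, so (4,1) = 43.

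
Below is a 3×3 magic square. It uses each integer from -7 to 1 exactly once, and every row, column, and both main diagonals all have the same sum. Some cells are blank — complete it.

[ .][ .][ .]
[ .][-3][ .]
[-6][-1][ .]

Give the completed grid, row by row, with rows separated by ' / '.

-4 -5 0 / 1 -3 -7 / -6 -1 -2

The entries are -7 through 1, which sum to -27, so each line sums to -27/3 = -9.
Row 3 needs -9; the known cells sum to -7, so (3,3) = -2.
Column 2 must total -9; the given cells sum to -4, so (1,2) = -5.
Main diagonal: -3 + (-2) + ? = -9, so (1,1) = -4.
Anti-diagonal must total -9; the given cells sum to -9, so (1,3) = 0.
Using column 1: -4 + (-6) + ? → (2,1) = -9 − (-10) = 1.
From column 3, -9 − (0 + (-2)) gives (2,3) = -7.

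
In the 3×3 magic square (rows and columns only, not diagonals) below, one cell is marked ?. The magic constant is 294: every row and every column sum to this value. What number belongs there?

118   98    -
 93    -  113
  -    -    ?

Row 1 must total 294; the given cells sum to 216, so (1,3) = 78.
The remaining cell in row 2 is (2,2) = 294 − 206 = 88.
The remaining cell in column 1 is (3,1) = 294 − 211 = 83.
From column 2, 294 − (98 + 88) gives (3,2) = 108.
Using column 3: 78 + 113 + ? → (3,3) = 294 − 191 = 103.

103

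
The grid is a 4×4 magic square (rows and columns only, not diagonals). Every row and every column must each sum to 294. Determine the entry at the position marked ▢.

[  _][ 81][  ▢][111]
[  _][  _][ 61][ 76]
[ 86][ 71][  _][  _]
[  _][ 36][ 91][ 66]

46

Row 4 needs 294; the known cells sum to 193, so (4,1) = 101.
Column 2 needs 294; the known cells sum to 188, so (2,2) = 106.
From column 4, 294 − (111 + 76 + 66) gives (3,4) = 41.
Using row 2: 106 + 61 + 76 + ? → (2,1) = 294 − 243 = 51.
Using row 3: 86 + 71 + 41 + ? → (3,3) = 294 − 198 = 96.
Column 1 needs 294; the known cells sum to 238, so (1,1) = 56.
The remaining cell in column 3 is (1,3) = 294 − 248 = 46.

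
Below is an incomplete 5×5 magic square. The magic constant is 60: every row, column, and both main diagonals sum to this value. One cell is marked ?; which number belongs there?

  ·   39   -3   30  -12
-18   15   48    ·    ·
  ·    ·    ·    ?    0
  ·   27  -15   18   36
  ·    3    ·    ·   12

Using row 1: 39 + (-3) + 30 + (-12) + ? → (1,1) = 60 − 54 = 6.
The remaining cell in row 4 is (4,1) = 60 − 66 = -6.
Using column 2: 39 + 15 + 27 + 3 + ? → (3,2) = 60 − 84 = -24.
Column 5: -12 + 0 + 36 + 12 + ? = 60, so (2,5) = 24.
Main diagonal: 6 + 15 + 18 + 12 + ? = 60, so (3,3) = 9.
Row 2 must total 60; the given cells sum to 69, so (2,4) = -9.
From column 3, 60 − (-3 + 48 + 9 + (-15)) gives (5,3) = 21.
Anti-diagonal must total 60; the given cells sum to 15, so (5,1) = 45.
Row 5 must total 60; the given cells sum to 81, so (5,4) = -21.
Column 1 must total 60; the given cells sum to 27, so (3,1) = 33.
The remaining cell in column 4 is (3,4) = 60 − 18 = 42.

42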